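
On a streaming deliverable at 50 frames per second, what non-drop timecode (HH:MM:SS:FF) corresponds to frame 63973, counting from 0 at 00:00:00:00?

00:21:19:23

63973 ÷ 50 = 1279 full seconds, remainder 23 frames.
1279 s = 0 h 21 min 19 s.
Timecode: 00:21:19:23.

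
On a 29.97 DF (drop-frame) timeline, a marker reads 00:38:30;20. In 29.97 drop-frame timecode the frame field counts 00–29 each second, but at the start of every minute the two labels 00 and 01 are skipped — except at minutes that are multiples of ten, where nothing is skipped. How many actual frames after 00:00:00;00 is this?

69250

Complete 10-minute blocks: 3, each 17982 frames → 53946.
Remaining 8 whole minutes in the current block: 1800 + 7 × 1798 = 14386 frames.
Within the current minute: 30 × 30 + 20 − 2 = 918 (labels ;00/;01 skipped at this minute). Total = 53946 + 14386 + 918 = 69250.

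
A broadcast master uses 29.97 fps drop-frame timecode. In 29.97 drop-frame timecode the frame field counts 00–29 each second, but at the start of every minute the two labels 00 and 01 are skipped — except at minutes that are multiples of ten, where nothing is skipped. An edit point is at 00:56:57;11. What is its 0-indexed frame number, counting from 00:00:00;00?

102419

As if non-drop at 30 labels/s: (0 × 3600 + 56 × 60 + 57) × 30 + 11 = 102521.
Minute boundaries passed: 56; those not divisible by 10: 56 − 5 = 51; dropped labels = 2 × 51 = 102.
Actual frame index = 102521 − 102 = 102419.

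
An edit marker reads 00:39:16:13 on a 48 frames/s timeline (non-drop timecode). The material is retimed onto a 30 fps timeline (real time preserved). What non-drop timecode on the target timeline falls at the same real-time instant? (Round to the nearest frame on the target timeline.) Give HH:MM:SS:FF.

Source frame index: (0×3600 + 39×60 + 16) × 48 + 13 = 113101.
Real time: 113101 / (48) = 113101/48 s.
Target frame: (113101/48) × (30) = 565505/8 ≈ 70688.125 → 70688.
At 30 labels/s: frame 70688 → 00:39:16:08.

00:39:16:08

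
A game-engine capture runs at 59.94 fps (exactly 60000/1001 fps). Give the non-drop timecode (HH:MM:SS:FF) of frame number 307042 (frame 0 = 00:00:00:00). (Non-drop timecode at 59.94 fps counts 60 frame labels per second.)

01:25:17:22

307042 ÷ 60 = 5117 full seconds, remainder 22 frames.
5117 s = 1 h 25 min 17 s.
Timecode: 01:25:17:22.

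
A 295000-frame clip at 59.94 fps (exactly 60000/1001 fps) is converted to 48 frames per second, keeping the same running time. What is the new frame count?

Target frames = source frames × (target rate / source rate) = 295000 × (48)/(60000/1001) = 295000 × 1001/1250 = 236236.

236236 frames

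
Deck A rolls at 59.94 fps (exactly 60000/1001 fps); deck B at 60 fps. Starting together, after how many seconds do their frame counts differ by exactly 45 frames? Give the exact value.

The gap grows by |60 − 60000/1001| = 60/1001 frames per second.
Time for a 45-frame gap: 45 ÷ (60/1001) = 750.75 s.

750.75 seconds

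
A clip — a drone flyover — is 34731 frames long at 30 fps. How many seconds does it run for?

Running time = 34731 / (30) = 1157.7 s.

1157.7 seconds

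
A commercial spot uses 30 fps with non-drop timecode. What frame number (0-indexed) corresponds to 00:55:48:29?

Total seconds to the label: (0 × 3600 + 55 × 60 + 48) = 3348.
Frame index = 3348 × 30 + 29 = 100469.

100469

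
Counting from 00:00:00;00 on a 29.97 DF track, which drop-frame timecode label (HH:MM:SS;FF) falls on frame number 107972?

01:00:02;20

Each 10-minute DF block holds 10 × 60 × 30 − 9 × 2 = 17982 frames. 107972 ÷ 17982 → 6 full blocks, remainder 80.
Within the partial block the first minute is 1800 frames and each further minute 1798, so 0 further minute boundaries passed. Total skipped labels = 18 × 6 + 2 × 0 = 108.
Non-drop label index = 107972 + 108 = 108080; at 30 labels/s that is 01:00:02:20, i.e. DF 01:00:02;20.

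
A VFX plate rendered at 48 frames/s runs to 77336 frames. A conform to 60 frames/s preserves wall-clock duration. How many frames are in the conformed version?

96670 frames

Target frames = source frames × (target rate / source rate) = 77336 × (60)/(48) = 77336 × 5/4 = 96670.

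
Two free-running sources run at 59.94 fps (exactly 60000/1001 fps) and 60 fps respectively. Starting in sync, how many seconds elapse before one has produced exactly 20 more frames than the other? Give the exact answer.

The gap grows by |60 − 60000/1001| = 60/1001 frames per second.
Time for a 20-frame gap: 20 ÷ (60/1001) = 1001/3 s.

1001/3 seconds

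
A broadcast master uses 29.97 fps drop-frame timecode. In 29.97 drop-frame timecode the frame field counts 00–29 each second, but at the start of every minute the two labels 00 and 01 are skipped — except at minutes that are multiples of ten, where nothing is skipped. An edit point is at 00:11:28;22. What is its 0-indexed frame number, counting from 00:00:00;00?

Complete 10-minute blocks: 1, each 17982 frames → 17982.
Remaining 1 whole minute in the current block: 1800 + 0 × 1798 = 1800 frames.
Within the current minute: 28 × 30 + 22 − 2 = 860 (labels ;00/;01 skipped at this minute). Total = 17982 + 1800 + 860 = 20642.

20642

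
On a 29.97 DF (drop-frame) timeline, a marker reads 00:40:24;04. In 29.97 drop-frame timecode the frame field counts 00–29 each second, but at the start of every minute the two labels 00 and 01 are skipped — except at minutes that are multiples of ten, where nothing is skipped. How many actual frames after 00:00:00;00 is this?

72652

Complete 10-minute blocks: 4, each 17982 frames → 71928.
Remaining 0 whole minutes in the current block: 0 frames.
Within the current minute: 24 × 30 + 4 = 724. Total = 71928 + 0 + 724 = 72652.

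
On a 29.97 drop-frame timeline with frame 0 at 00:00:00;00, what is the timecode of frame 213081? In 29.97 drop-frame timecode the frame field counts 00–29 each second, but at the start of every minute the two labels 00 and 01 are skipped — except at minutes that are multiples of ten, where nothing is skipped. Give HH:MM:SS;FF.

01:58:29;25

Each 10-minute DF block holds 10 × 60 × 30 − 9 × 2 = 17982 frames. 213081 ÷ 17982 → 11 full blocks, remainder 15279.
Within the partial block the first minute is 1800 frames and each further minute 1798, so 8 further minute boundaries passed. Total skipped labels = 18 × 11 + 2 × 8 = 214.
Non-drop label index = 213081 + 214 = 213295; at 30 labels/s that is 01:58:29:25, i.e. DF 01:58:29;25.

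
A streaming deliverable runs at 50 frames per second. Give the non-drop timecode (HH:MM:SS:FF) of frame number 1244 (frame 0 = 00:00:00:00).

1244 ÷ 50 = 24 full seconds, remainder 44 frames.
24 s = 0 h 0 min 24 s.
Timecode: 00:00:24:44.

00:00:24:44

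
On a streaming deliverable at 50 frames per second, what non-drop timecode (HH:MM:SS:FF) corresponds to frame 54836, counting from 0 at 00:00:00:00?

00:18:16:36

54836 ÷ 50 = 1096 full seconds, remainder 36 frames.
1096 s = 0 h 18 min 16 s.
Timecode: 00:18:16:36.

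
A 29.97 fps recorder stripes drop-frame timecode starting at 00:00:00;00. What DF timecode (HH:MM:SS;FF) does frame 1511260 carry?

14:00:25;22

Ten DF minutes hold 17982 frames, so frame 1511260 lies in block 84 (frames 1510488–1528469) with 772 frames into that block.
The block's first minute is 1800 frames and the rest 1798 each; 772 frames reaches minute 0, so 84 × 18 + 0 × 2 = 1512 labels have been skipped so far.
Adding those back, label number 1511260 + 1512 = 1512772 at 30 labels/s is 50425 s + 22 f = 14 h 0 min 25 s frame 22, i.e. 14:00:25;22.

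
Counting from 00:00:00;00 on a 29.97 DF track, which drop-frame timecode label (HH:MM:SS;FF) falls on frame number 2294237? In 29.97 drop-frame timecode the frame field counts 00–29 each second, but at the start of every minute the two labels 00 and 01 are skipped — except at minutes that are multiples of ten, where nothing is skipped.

21:15:51;03

Ten DF minutes hold 17982 frames, so frame 2294237 lies in block 127 (frames 2283714–2301695) with 10523 frames into that block.
The block's first minute is 1800 frames and the rest 1798 each; 10523 frames reaches minute 5, so 127 × 18 + 5 × 2 = 2296 labels have been skipped so far.
Adding those back, label number 2294237 + 2296 = 2296533 at 30 labels/s is 76551 s + 3 f = 21 h 15 min 51 s frame 3, i.e. 21:15:51;03.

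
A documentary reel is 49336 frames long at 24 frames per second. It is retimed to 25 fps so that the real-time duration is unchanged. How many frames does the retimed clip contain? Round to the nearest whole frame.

51392 frames

Frames at target rate = 49336 × (25) / (24) = 154175/3 ≈ 51391.667.
Nearest whole frame: 51392.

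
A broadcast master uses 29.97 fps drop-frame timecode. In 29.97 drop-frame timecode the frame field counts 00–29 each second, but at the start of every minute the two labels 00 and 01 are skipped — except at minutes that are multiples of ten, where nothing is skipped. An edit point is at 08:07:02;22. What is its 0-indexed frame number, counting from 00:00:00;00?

As if non-drop at 30 labels/s: (8 × 3600 + 7 × 60 + 2) × 30 + 22 = 876682.
Minute boundaries passed: 487; those not divisible by 10: 487 − 48 = 439; dropped labels = 2 × 439 = 878.
Actual frame index = 876682 − 878 = 875804.

875804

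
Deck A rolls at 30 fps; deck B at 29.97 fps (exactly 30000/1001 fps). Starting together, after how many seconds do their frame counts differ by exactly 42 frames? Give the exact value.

The gap grows by |30000/1001 − 30| = 30/1001 frames per second.
Time for a 42-frame gap: 42 ÷ (30/1001) = 1401.4 s.

1401.4 seconds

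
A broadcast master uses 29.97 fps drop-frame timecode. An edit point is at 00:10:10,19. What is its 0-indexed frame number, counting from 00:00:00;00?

18301

Complete 10-minute blocks: 1, each 17982 frames → 17982.
Remaining 0 whole minutes in the current block: 0 frames.
Within the current minute: 10 × 30 + 19 = 319. Total = 17982 + 0 + 319 = 18301.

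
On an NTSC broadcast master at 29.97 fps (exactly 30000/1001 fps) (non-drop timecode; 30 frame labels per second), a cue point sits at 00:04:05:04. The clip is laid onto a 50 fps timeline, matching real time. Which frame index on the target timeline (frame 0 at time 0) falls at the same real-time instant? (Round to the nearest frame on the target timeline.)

frame 12269

Source frame index: (0×3600 + 4×60 + 5) × 30 + 4 = 7354.
Real time: 7354 / (30000/1001) = 3680677/15000 s.
Target frame: (3680677/15000) × (50) = 3680677/300 ≈ 12268.923 → 12269.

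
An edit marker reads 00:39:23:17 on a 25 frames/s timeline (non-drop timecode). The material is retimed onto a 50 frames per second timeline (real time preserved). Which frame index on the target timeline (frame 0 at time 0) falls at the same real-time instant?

Source frame index: (0×3600 + 39×60 + 23) × 25 + 17 = 59092.
Real time: 59092 / (25) = 59092/25 s.
Target frame: (59092/25) × (50) = 118184.

frame 118184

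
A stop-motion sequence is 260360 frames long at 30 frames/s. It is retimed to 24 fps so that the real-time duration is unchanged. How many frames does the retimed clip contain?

Target frames = source frames × (target rate / source rate) = 260360 × (24)/(30) = 260360 × 4/5 = 208288.

208288 frames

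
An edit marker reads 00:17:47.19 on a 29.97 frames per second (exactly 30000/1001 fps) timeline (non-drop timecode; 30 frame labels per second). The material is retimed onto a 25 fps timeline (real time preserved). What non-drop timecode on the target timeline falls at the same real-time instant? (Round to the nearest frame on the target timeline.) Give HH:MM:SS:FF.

00:17:48:18

Source frame index: (0×3600 + 17×60 + 47) × 30 + 19 = 32029.
Real time: 32029 / (30000/1001) = 32061029/30000 s.
Target frame: (32061029/30000) × (25) = 32061029/1200 ≈ 26717.524 → 26718.
At 25 labels/s: frame 26718 → 00:17:48:18.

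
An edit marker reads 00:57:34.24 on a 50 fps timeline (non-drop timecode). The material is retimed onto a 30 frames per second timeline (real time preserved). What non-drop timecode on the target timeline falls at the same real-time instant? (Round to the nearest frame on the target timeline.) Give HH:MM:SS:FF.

Source frame index: (0×3600 + 57×60 + 34) × 50 + 24 = 172724.
Real time: 172724 / (50) = 86362/25 s.
Target frame: (86362/25) × (30) = 518172/5 ≈ 103634.400 → 103634.
At 30 labels/s: frame 103634 → 00:57:34:14.

00:57:34:14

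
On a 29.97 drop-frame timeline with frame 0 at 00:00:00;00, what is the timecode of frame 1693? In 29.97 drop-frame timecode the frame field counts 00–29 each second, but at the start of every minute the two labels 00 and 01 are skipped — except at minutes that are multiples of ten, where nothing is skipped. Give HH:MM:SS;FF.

00:00:56;13

Each 10-minute DF block holds 10 × 60 × 30 − 9 × 2 = 17982 frames. 1693 ÷ 17982 → 0 full blocks, remainder 1693.
Within the partial block the first minute is 1800 frames and each further minute 1798, so 0 further minute boundaries passed. Total skipped labels = 18 × 0 + 2 × 0 = 0.
Non-drop label index = 1693 + 0 = 1693; at 30 labels/s that is 00:00:56:13, i.e. DF 00:00:56;13.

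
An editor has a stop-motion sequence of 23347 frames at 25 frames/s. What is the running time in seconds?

Running time = 23347 / (25) = 933.88 s.

933.88 seconds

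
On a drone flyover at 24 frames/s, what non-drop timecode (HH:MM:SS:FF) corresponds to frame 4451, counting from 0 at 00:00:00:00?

00:03:05:11

4451 ÷ 24 = 185 full seconds, remainder 11 frames.
185 s = 0 h 3 min 5 s.
Timecode: 00:03:05:11.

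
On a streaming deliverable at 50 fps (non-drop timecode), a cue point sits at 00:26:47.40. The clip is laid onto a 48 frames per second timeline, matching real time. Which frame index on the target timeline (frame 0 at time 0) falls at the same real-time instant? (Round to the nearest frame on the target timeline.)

frame 77174

Source frame index: (0×3600 + 26×60 + 47) × 50 + 40 = 80390.
Real time: 80390 / (50) = 8039/5 s.
Target frame: (8039/5) × (48) = 385872/5 ≈ 77174.400 → 77174.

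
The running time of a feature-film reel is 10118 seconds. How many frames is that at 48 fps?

485664 frames

Frames = 10118 × 48 = 485664.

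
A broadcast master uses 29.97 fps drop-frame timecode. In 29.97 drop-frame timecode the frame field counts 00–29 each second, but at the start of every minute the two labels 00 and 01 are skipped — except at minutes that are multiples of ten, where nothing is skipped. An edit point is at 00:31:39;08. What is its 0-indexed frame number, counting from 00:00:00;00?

56922

As if non-drop at 30 labels/s: (0 × 3600 + 31 × 60 + 39) × 30 + 8 = 56978.
Minute boundaries passed: 31; those not divisible by 10: 31 − 3 = 28; dropped labels = 2 × 28 = 56.
Actual frame index = 56978 − 56 = 56922.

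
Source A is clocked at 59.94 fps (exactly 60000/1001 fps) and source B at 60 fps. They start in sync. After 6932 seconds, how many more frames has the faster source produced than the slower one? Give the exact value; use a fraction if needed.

415920/1001 frames

A emits 60000/1001 × 6932 = 415920000/1001 frames; B emits 60 × 6932 = 415920.
Difference = 415920/1001 frames (≈ 415.5045); B is ahead of A.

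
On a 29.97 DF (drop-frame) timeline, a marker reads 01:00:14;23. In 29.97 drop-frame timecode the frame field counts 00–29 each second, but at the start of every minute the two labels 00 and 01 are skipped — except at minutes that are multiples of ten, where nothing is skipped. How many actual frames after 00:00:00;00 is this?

108335

Complete 10-minute blocks: 6, each 17982 frames → 107892.
Remaining 0 whole minutes in the current block: 0 frames.
Within the current minute: 14 × 30 + 23 = 443. Total = 107892 + 0 + 443 = 108335.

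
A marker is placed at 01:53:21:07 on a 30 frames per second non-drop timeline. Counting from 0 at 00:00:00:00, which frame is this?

frame 204037

Total seconds to the label: (1 × 3600 + 53 × 60 + 21) = 6801.
Frame index = 6801 × 30 + 7 = 204037.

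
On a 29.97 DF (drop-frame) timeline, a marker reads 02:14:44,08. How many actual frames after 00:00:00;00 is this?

Complete 10-minute blocks: 13, each 17982 frames → 233766.
Remaining 4 whole minutes in the current block: 1800 + 3 × 1798 = 7194 frames.
Within the current minute: 44 × 30 + 8 − 2 = 1326 (labels ;00/;01 skipped at this minute). Total = 233766 + 7194 + 1326 = 242286.

242286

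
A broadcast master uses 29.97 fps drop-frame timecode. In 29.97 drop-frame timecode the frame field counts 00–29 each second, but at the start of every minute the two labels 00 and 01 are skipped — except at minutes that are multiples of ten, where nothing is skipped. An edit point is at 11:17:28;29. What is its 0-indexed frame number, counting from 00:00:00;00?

1218249

As if non-drop at 30 labels/s: (11 × 3600 + 17 × 60 + 28) × 30 + 29 = 1219469.
Minute boundaries passed: 677; those not divisible by 10: 677 − 67 = 610; dropped labels = 2 × 610 = 1220.
Actual frame index = 1219469 − 1220 = 1218249.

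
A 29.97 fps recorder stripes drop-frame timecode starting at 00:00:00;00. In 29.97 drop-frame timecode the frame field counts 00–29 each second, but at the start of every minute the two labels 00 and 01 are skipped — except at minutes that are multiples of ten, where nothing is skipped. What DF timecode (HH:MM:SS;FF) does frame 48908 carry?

Each 10-minute DF block holds 10 × 60 × 30 − 9 × 2 = 17982 frames. 48908 ÷ 17982 → 2 full blocks, remainder 12944.
Within the partial block the first minute is 1800 frames and each further minute 1798, so 7 further minute boundaries passed. Total skipped labels = 18 × 2 + 2 × 7 = 50.
Non-drop label index = 48908 + 50 = 48958; at 30 labels/s that is 00:27:11:28, i.e. DF 00:27:11;28.

00:27:11;28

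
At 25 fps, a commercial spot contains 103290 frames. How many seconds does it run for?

Running time = 103290 / (25) = 4131.6 s.

4131.6 seconds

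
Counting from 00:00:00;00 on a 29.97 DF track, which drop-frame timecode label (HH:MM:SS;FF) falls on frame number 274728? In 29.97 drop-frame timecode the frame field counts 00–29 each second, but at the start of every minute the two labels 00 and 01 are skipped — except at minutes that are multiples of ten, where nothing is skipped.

Each 10-minute DF block holds 10 × 60 × 30 − 9 × 2 = 17982 frames. 274728 ÷ 17982 → 15 full blocks, remainder 4998.
Within the partial block the first minute is 1800 frames and each further minute 1798, so 2 further minute boundaries passed. Total skipped labels = 18 × 15 + 2 × 2 = 274.
Non-drop label index = 274728 + 274 = 275002; at 30 labels/s that is 02:32:46:22, i.e. DF 02:32:46;22.

02:32:46;22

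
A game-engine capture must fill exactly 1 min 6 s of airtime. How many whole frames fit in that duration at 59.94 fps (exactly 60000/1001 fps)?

3956 frames

1 min 6 s = 66 s.
Frames = 66 × 60000/1001 = 360000/91 ≈ 3956.0440.
Complete frames: 3956.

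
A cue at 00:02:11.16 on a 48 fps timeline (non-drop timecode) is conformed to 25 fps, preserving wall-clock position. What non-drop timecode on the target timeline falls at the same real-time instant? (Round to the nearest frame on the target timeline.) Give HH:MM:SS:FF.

00:02:11:08

Source frame index: (0×3600 + 2×60 + 11) × 48 + 16 = 6304.
Real time: 6304 / (48) = 394/3 s.
Target frame: (394/3) × (25) = 9850/3 ≈ 3283.333 → 3283.
At 25 labels/s: frame 3283 → 00:02:11:08.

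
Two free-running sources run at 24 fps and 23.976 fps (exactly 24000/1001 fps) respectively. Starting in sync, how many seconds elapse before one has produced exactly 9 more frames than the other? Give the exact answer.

The gap grows by |24000/1001 − 24| = 24/1001 frames per second.
Time for a 9-frame gap: 9 ÷ (24/1001) = 375.375 s.

375.375 seconds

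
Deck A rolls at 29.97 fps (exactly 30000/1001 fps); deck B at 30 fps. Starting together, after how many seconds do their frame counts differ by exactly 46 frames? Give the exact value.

The gap grows by |30 − 30000/1001| = 30/1001 frames per second.
Time for a 46-frame gap: 46 ÷ (30/1001) = 23023/15 s.

23023/15 seconds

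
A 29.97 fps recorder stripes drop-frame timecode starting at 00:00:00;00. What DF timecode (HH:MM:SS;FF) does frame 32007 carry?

00:17:47;29

Each 10-minute DF block holds 10 × 60 × 30 − 9 × 2 = 17982 frames. 32007 ÷ 17982 → 1 full block, remainder 14025.
Within the partial block the first minute is 1800 frames and each further minute 1798, so 7 further minute boundaries passed. Total skipped labels = 18 × 1 + 2 × 7 = 32.
Non-drop label index = 32007 + 32 = 32039; at 30 labels/s that is 00:17:47:29, i.e. DF 00:17:47;29.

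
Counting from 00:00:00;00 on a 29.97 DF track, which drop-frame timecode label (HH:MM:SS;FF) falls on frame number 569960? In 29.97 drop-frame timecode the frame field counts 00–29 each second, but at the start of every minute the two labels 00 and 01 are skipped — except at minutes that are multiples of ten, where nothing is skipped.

05:16:57;20

Each 10-minute DF block holds 10 × 60 × 30 − 9 × 2 = 17982 frames. 569960 ÷ 17982 → 31 full blocks, remainder 12518.
Within the partial block the first minute is 1800 frames and each further minute 1798, so 6 further minute boundaries passed. Total skipped labels = 18 × 31 + 2 × 6 = 570.
Non-drop label index = 569960 + 570 = 570530; at 30 labels/s that is 05:16:57:20, i.e. DF 05:16:57;20.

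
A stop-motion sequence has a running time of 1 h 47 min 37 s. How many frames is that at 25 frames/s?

161425 frames

1 h 47 min 37 s = 6457 s.
Frames = 6457 × 25 = 161425.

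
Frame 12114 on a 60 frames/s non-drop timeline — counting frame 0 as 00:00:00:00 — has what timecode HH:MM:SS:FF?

12114 ÷ 60 = 201 full seconds, remainder 54 frames.
201 s = 0 h 3 min 21 s.
Timecode: 00:03:21:54.

00:03:21:54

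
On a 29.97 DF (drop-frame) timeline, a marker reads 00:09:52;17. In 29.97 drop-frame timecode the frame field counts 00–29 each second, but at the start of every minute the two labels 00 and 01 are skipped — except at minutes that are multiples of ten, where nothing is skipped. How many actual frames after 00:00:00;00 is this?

17759

Complete 10-minute blocks: 0, each 17982 frames → 0.
Remaining 9 whole minutes in the current block: 1800 + 8 × 1798 = 16184 frames.
Within the current minute: 52 × 30 + 17 − 2 = 1575 (labels ;00/;01 skipped at this minute). Total = 0 + 16184 + 1575 = 17759.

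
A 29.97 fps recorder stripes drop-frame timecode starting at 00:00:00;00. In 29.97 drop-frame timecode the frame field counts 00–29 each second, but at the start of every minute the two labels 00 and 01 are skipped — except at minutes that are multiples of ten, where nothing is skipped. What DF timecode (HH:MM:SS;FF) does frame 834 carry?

00:00:27;24

Each 10-minute DF block holds 10 × 60 × 30 − 9 × 2 = 17982 frames. 834 ÷ 17982 → 0 full blocks, remainder 834.
Within the partial block the first minute is 1800 frames and each further minute 1798, so 0 further minute boundaries passed. Total skipped labels = 18 × 0 + 2 × 0 = 0.
Non-drop label index = 834 + 0 = 834; at 30 labels/s that is 00:00:27:24, i.e. DF 00:00:27;24.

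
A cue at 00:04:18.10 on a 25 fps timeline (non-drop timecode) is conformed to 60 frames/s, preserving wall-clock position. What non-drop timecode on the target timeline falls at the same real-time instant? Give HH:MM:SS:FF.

Source frame index: (0×3600 + 4×60 + 18) × 25 + 10 = 6460.
Real time: 6460 / (25) = 1292/5 s.
Target frame: (1292/5) × (60) = 15504.
At 60 labels/s: frame 15504 → 00:04:18:24.

00:04:18:24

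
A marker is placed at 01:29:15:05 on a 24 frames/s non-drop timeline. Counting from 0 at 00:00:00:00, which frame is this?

Total seconds to the label: (1 × 3600 + 29 × 60 + 15) = 5355.
Frame index = 5355 × 24 + 5 = 128525.

frame 128525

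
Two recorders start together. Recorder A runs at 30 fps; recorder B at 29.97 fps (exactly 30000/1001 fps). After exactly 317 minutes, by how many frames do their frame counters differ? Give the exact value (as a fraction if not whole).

317 min = 19020 s.
A emits 30 × 19020 = 570600 frames; B emits 30000/1001 × 19020 = 570600000/1001.
Difference = 570600/1001 frames (≈ 570.0300); B is behind A.

570600/1001 frames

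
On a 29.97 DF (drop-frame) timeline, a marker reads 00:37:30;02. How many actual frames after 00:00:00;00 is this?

67434

Complete 10-minute blocks: 3, each 17982 frames → 53946.
Remaining 7 whole minutes in the current block: 1800 + 6 × 1798 = 12588 frames.
Within the current minute: 30 × 30 + 2 − 2 = 900 (labels ;00/;01 skipped at this minute). Total = 53946 + 12588 + 900 = 67434.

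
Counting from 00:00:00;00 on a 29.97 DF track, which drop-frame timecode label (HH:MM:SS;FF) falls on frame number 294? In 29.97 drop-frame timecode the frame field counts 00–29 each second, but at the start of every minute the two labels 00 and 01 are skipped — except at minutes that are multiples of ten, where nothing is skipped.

Ten DF minutes hold 17982 frames, so frame 294 lies in block 0 (frames 0–17981) with 294 frames into that block.
The block's first minute is 1800 frames and the rest 1798 each; 294 frames reaches minute 0, so 0 × 18 + 0 × 2 = 0 labels have been skipped so far.
Adding those back, label number 294 + 0 = 294 at 30 labels/s is 9 s + 24 f = 0 h 0 min 9 s frame 24, i.e. 00:00:09;24.

00:00:09;24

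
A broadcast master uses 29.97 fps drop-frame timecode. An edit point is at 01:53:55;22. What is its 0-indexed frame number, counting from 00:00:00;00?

204868

Complete 10-minute blocks: 11, each 17982 frames → 197802.
Remaining 3 whole minutes in the current block: 1800 + 2 × 1798 = 5396 frames.
Within the current minute: 55 × 30 + 22 − 2 = 1670 (labels ;00/;01 skipped at this minute). Total = 197802 + 5396 + 1670 = 204868.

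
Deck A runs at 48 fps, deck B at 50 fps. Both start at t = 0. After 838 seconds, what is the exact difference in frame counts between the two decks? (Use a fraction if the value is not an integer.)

1676 frames

A emits 48 × 838 = 40224 frames; B emits 50 × 838 = 41900.
Difference = 1676 frames; B is ahead of A.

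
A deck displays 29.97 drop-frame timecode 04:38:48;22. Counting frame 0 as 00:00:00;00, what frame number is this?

501360

As if non-drop at 30 labels/s: (4 × 3600 + 38 × 60 + 48) × 30 + 22 = 501862.
Minute boundaries passed: 278; those not divisible by 10: 278 − 27 = 251; dropped labels = 2 × 251 = 502.
Actual frame index = 501862 − 502 = 501360.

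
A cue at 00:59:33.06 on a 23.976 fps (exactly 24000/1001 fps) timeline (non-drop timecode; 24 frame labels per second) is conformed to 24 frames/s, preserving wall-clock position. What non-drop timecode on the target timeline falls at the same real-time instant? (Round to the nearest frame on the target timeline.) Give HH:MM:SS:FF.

Source frame index: (0×3600 + 59×60 + 33) × 24 + 6 = 85758.
Real time: 85758 / (24000/1001) = 14307293/4000 s.
Target frame: (14307293/4000) × (24) = 42921879/500 ≈ 85843.758 → 85844.
At 24 labels/s: frame 85844 → 00:59:36:20.

00:59:36:20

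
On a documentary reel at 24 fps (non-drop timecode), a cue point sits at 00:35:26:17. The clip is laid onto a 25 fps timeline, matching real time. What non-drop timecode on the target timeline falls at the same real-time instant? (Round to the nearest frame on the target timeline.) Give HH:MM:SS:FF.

00:35:26:18

Source frame index: (0×3600 + 35×60 + 26) × 24 + 17 = 51041.
Real time: 51041 / (24) = 51041/24 s.
Target frame: (51041/24) × (25) = 1276025/24 ≈ 53167.708 → 53168.
At 25 labels/s: frame 53168 → 00:35:26:18.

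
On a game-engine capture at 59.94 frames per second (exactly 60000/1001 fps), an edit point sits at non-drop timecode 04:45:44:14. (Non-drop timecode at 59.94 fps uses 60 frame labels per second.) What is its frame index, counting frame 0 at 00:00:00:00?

Total seconds to the label: (4 × 3600 + 45 × 60 + 44) = 17144.
Frame index = 17144 × 60 + 14 = 1028654.

1028654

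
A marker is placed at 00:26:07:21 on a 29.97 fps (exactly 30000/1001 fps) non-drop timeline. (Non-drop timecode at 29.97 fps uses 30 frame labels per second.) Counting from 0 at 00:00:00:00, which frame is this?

Total seconds to the label: (0 × 3600 + 26 × 60 + 7) = 1567.
Frame index = 1567 × 30 + 21 = 47031.

frame 47031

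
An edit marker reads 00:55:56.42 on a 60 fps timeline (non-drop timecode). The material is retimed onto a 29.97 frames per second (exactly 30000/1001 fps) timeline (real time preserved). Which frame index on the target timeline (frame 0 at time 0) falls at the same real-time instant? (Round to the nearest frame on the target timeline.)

Source frame index: (0×3600 + 55×60 + 56) × 60 + 42 = 201402.
Real time: 201402 / (60) = 33567/10 s.
Target frame: (33567/10) × (30000/1001) = 100701000/1001 ≈ 100600.400 → 100600.

frame 100600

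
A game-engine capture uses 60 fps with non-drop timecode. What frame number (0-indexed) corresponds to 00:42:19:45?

Total seconds to the label: (0 × 3600 + 42 × 60 + 19) = 2539.
Frame index = 2539 × 60 + 45 = 152385.

frame 152385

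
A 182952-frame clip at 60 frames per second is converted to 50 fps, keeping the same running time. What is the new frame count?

152460 frames

Target frames = source frames × (target rate / source rate) = 182952 × (50)/(60) = 182952 × 5/6 = 152460.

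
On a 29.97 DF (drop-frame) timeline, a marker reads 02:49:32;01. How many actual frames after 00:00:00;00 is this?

As if non-drop at 30 labels/s: (2 × 3600 + 49 × 60 + 32) × 30 + 1 = 305161.
Minute boundaries passed: 169; those not divisible by 10: 169 − 16 = 153; dropped labels = 2 × 153 = 306.
Actual frame index = 305161 − 306 = 304855.

304855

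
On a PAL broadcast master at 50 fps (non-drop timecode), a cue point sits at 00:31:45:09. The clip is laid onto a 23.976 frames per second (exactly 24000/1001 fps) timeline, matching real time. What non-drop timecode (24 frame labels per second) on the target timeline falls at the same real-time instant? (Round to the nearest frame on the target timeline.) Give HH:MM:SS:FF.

Source frame index: (0×3600 + 31×60 + 45) × 50 + 9 = 95259.
Real time: 95259 / (50) = 95259/50 s.
Target frame: (95259/50) × (24000/1001) = 45724320/1001 ≈ 45678.641 → 45679.
At 24 labels/s: frame 45679 → 00:31:43:07.

00:31:43:07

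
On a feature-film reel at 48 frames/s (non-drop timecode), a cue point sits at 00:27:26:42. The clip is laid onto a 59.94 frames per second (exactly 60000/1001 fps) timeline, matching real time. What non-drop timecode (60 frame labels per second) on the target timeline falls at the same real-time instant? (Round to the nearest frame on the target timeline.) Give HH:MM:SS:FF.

Source frame index: (0×3600 + 27×60 + 26) × 48 + 42 = 79050.
Real time: 79050 / (48) = 13175/8 s.
Target frame: (13175/8) × (60000/1001) = 98812500/1001 ≈ 98713.786 → 98714.
At 60 labels/s: frame 98714 → 00:27:25:14.

00:27:25:14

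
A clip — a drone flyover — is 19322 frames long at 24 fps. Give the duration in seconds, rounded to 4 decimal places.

Running time = 19322 × 1/24 = 9661/12 s ≈ 805.0833 s.

805.0833 seconds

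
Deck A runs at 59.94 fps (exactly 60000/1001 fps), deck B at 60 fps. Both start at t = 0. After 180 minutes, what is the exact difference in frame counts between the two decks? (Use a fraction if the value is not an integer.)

180 min = 10800 s.
A emits 60000/1001 × 10800 = 648000000/1001 frames; B emits 60 × 10800 = 648000.
Difference = 648000/1001 frames (≈ 647.3526); B is ahead of A.

648000/1001 frames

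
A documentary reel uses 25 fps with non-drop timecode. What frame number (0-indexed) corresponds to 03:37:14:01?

Total seconds to the label: (3 × 3600 + 37 × 60 + 14) = 13034.
Frame index = 13034 × 25 + 1 = 325851.

325851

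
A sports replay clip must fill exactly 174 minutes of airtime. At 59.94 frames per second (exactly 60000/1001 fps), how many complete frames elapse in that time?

625774 frames

174 min = 10440 s.
Frames = 10440 × 60000/1001 = 626400000/1001 ≈ 625774.2258.
Complete frames: 625774.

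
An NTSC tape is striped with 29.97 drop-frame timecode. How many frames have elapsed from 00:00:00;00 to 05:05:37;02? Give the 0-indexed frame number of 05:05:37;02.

549562

As if non-drop at 30 labels/s: (5 × 3600 + 5 × 60 + 37) × 30 + 2 = 550112.
Minute boundaries passed: 305; those not divisible by 10: 305 − 30 = 275; dropped labels = 2 × 275 = 550.
Actual frame index = 550112 − 550 = 549562.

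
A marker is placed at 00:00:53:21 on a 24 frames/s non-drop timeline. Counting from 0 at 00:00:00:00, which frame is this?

Total seconds to the label: (0 × 3600 + 0 × 60 + 53) = 53.
Frame index = 53 × 24 + 21 = 1293.

1293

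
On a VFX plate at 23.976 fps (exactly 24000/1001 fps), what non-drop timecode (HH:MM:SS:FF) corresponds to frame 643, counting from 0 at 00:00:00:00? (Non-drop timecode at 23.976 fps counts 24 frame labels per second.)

00:00:26:19

643 ÷ 24 = 26 full seconds, remainder 19 frames.
26 s = 0 h 0 min 26 s.
Timecode: 00:00:26:19.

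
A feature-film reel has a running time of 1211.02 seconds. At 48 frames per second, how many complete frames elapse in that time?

58128 frames

Frames = 1211.02 × 48 = 1453224/25 ≈ 58128.9600.
Complete frames: 58128.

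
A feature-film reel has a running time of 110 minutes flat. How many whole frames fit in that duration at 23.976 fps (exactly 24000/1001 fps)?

158241 frames

110 min = 6600 s.
Frames = 6600 × 24000/1001 = 14400000/91 ≈ 158241.7582.
Complete frames: 158241.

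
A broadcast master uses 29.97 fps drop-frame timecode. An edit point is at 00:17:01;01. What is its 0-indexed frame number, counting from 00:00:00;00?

30599

As if non-drop at 30 labels/s: (0 × 3600 + 17 × 60 + 1) × 30 + 1 = 30631.
Minute boundaries passed: 17; those not divisible by 10: 17 − 1 = 16; dropped labels = 2 × 16 = 32.
Actual frame index = 30631 − 32 = 30599.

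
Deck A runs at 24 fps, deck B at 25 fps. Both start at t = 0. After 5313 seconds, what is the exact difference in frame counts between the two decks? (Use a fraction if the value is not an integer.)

5313 frames

A emits 24 × 5313 = 127512 frames; B emits 25 × 5313 = 132825.
Difference = 5313 frames; B is ahead of A.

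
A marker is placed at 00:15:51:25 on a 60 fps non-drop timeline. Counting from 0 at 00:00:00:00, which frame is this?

frame 57085

Total seconds to the label: (0 × 3600 + 15 × 60 + 51) = 951.
Frame index = 951 × 60 + 25 = 57085.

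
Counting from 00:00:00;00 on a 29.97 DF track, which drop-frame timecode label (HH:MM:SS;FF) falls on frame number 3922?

00:02:10;26

Each 10-minute DF block holds 10 × 60 × 30 − 9 × 2 = 17982 frames. 3922 ÷ 17982 → 0 full blocks, remainder 3922.
Within the partial block the first minute is 1800 frames and each further minute 1798, so 2 further minute boundaries passed. Total skipped labels = 18 × 0 + 2 × 2 = 4.
Non-drop label index = 3922 + 4 = 3926; at 30 labels/s that is 00:02:10:26, i.e. DF 00:02:10;26.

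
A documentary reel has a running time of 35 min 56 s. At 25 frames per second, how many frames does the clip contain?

35 min 56 s = 2156 s.
Frames = 2156 × 25 = 53900.

53900 frames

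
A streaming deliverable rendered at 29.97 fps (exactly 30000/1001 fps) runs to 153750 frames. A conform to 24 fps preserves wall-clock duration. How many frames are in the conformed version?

123123 frames

Target frames = source frames × (target rate / source rate) = 153750 × (24)/(30000/1001) = 153750 × 1001/1250 = 123123.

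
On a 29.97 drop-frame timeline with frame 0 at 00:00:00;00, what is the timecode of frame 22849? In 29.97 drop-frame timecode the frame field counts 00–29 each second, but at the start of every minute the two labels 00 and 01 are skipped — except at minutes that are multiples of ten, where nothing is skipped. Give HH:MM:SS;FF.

Each 10-minute DF block holds 10 × 60 × 30 − 9 × 2 = 17982 frames. 22849 ÷ 17982 → 1 full block, remainder 4867.
Within the partial block the first minute is 1800 frames and each further minute 1798, so 2 further minute boundaries passed. Total skipped labels = 18 × 1 + 2 × 2 = 22.
Non-drop label index = 22849 + 22 = 22871; at 30 labels/s that is 00:12:42:11, i.e. DF 00:12:42;11.

00:12:42;11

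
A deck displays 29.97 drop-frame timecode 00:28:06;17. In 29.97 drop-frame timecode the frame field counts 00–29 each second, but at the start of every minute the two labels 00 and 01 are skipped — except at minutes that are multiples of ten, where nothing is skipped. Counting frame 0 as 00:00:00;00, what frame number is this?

50545

As if non-drop at 30 labels/s: (0 × 3600 + 28 × 60 + 6) × 30 + 17 = 50597.
Minute boundaries passed: 28; those not divisible by 10: 28 − 2 = 26; dropped labels = 2 × 26 = 52.
Actual frame index = 50597 − 52 = 50545.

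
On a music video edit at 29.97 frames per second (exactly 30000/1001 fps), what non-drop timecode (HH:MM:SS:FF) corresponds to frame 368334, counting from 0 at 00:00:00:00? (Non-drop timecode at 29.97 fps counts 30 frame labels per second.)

03:24:37:24

368334 ÷ 30 = 12277 full seconds, remainder 24 frames.
12277 s = 3 h 24 min 37 s.
Timecode: 03:24:37:24.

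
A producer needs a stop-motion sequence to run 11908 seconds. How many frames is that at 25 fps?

297700 frames

Frames = 11908 × 25 = 297700.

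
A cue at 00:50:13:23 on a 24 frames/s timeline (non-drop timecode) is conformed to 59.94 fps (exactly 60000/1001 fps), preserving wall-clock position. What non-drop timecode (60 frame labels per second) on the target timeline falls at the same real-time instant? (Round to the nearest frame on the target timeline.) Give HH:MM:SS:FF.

Source frame index: (0×3600 + 50×60 + 13) × 24 + 23 = 72335.
Real time: 72335 / (24) = 72335/24 s.
Target frame: (72335/24) × (60000/1001) = 180837500/1001 ≈ 180656.843 → 180657.
At 60 labels/s: frame 180657 → 00:50:10:57.

00:50:10:57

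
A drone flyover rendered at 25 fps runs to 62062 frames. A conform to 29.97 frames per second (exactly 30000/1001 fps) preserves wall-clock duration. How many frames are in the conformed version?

Target frames = source frames × (target rate / source rate) = 62062 × (30000/1001)/(25) = 62062 × 1200/1001 = 74400.

74400 frames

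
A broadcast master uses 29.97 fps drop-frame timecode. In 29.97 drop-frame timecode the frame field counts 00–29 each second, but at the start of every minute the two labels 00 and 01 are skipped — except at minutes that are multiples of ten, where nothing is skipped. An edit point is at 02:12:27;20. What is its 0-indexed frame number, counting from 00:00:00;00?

Complete 10-minute blocks: 13, each 17982 frames → 233766.
Remaining 2 whole minutes in the current block: 1800 + 1 × 1798 = 3598 frames.
Within the current minute: 27 × 30 + 20 − 2 = 828 (labels ;00/;01 skipped at this minute). Total = 233766 + 3598 + 828 = 238192.

238192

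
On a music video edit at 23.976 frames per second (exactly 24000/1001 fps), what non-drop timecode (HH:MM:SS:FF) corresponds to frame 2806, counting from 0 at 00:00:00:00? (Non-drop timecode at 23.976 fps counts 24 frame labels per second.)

00:01:56:22

2806 ÷ 24 = 116 full seconds, remainder 22 frames.
116 s = 0 h 1 min 56 s.
Timecode: 00:01:56:22.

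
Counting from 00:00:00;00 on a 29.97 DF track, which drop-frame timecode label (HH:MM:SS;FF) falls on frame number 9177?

00:05:06;07

Ten DF minutes hold 17982 frames, so frame 9177 lies in block 0 (frames 0–17981) with 9177 frames into that block.
The block's first minute is 1800 frames and the rest 1798 each; 9177 frames reaches minute 5, so 0 × 18 + 5 × 2 = 10 labels have been skipped so far.
Adding those back, label number 9177 + 10 = 9187 at 30 labels/s is 306 s + 7 f = 0 h 5 min 6 s frame 7, i.e. 00:05:06;07.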